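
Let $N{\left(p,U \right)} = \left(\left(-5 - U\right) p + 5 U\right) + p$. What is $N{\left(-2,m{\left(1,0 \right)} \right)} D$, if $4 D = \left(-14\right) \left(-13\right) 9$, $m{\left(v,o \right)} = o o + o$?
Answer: $3276$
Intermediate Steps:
$m{\left(v,o \right)} = o + o^{2}$ ($m{\left(v,o \right)} = o^{2} + o = o + o^{2}$)
$D = \frac{819}{2}$ ($D = \frac{\left(-14\right) \left(-13\right) 9}{4} = \frac{182 \cdot 9}{4} = \frac{1}{4} \cdot 1638 = \frac{819}{2} \approx 409.5$)
$N{\left(p,U \right)} = p + 5 U + p \left(-5 - U\right)$ ($N{\left(p,U \right)} = \left(p \left(-5 - U\right) + 5 U\right) + p = \left(5 U + p \left(-5 - U\right)\right) + p = p + 5 U + p \left(-5 - U\right)$)
$N{\left(-2,m{\left(1,0 \right)} \right)} D = \left(\left(-4\right) \left(-2\right) + 5 \cdot 0 \left(1 + 0\right) - 0 \left(1 + 0\right) \left(-2\right)\right) \frac{819}{2} = \left(8 + 5 \cdot 0 \cdot 1 - 0 \cdot 1 \left(-2\right)\right) \frac{819}{2} = \left(8 + 5 \cdot 0 - 0 \left(-2\right)\right) \frac{819}{2} = \left(8 + 0 + 0\right) \frac{819}{2} = 8 \cdot \frac{819}{2} = 3276$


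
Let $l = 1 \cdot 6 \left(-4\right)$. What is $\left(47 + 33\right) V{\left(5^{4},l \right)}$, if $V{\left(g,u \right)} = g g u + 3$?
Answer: $-749999760$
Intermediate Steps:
$l = -24$ ($l = 6 \left(-4\right) = -24$)
$V{\left(g,u \right)} = 3 + u g^{2}$ ($V{\left(g,u \right)} = g^{2} u + 3 = u g^{2} + 3 = 3 + u g^{2}$)
$\left(47 + 33\right) V{\left(5^{4},l \right)} = \left(47 + 33\right) \left(3 - 24 \left(5^{4}\right)^{2}\right) = 80 \left(3 - 24 \cdot 625^{2}\right) = 80 \left(3 - 9375000\right) = 80 \left(-9374997\right) = -749999760$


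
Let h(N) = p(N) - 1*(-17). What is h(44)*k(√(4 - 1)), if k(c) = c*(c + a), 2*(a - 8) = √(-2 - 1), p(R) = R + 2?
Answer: 189 + 504*√3 + 189*I/2 ≈ 1062.0 + 94.5*I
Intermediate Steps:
p(R) = 2 + R
a = 8 + I*√3/2 (a = 8 + √(-2 - 1)/2 = 8 + √(-3)/2 = 8 + (I*√3)/2 = 8 + I*√3/2 ≈ 8.0 + 0.86602*I)
k(c) = c*(8 + c + I*√3/2) (k(c) = c*(c + (8 + I*√3/2)) = c*(8 + c + I*√3/2))
h(N) = 19 + N (h(N) = (2 + N) - 1*(-17) = (2 + N) + 17 = 19 + N)
h(44)*k(√(4 - 1)) = (19 + 44)*(√(4 - 1)*(16 + 2*√(4 - 1) + I*√3)/2) = 63*(√3*(16 + 2*√3 + I*√3)/2) = 63*√3*(16 + 2*√3 + I*√3)/2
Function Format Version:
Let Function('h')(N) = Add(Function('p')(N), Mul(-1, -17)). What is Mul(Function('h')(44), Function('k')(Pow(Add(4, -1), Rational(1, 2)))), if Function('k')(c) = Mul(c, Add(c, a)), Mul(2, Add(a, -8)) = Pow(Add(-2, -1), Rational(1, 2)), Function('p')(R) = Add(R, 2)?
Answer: Add(189, Mul(504, Pow(3, Rational(1, 2))), Mul(Rational(189, 2), I)) ≈ Add(1062.0, Mul(94.500, I))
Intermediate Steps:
Function('p')(R) = Add(2, R)
a = Add(8, Mul(Rational(1, 2), I, Pow(3, Rational(1, 2)))) (a = Add(8, Mul(Rational(1, 2), Pow(Add(-2, -1), Rational(1, 2)))) = Add(8, Mul(Rational(1, 2), Pow(-3, Rational(1, 2)))) = Add(8, Mul(Rational(1, 2), Mul(I, Pow(3, Rational(1, 2))))) = Add(8, Mul(Rational(1, 2), I, Pow(3, Rational(1, 2)))) ≈ Add(8.0000, Mul(0.86602, I)))
Function('k')(c) = Mul(c, Add(8, c, Mul(Rational(1, 2), I, Pow(3, Rational(1, 2))))) (Function('k')(c) = Mul(c, Add(c, Add(8, Mul(Rational(1, 2), I, Pow(3, Rational(1, 2)))))) = Mul(c, Add(8, c, Mul(Rational(1, 2), I, Pow(3, Rational(1, 2))))))
Function('h')(N) = Add(19, N) (Function('h')(N) = Add(Add(2, N), Mul(-1, -17)) = Add(Add(2, N), 17) = Add(19, N))
Mul(Function('h')(44), Function('k')(Pow(Add(4, -1), Rational(1, 2)))) = Mul(Add(19, 44), Mul(Rational(1, 2), Pow(Add(4, -1), Rational(1, 2)), Add(16, Mul(2, Pow(Add(4, -1), Rational(1, 2))), Mul(I, Pow(3, Rational(1, 2)))))) = Mul(63, Mul(Rational(1, 2), Pow(3, Rational(1, 2)), Add(16, Mul(2, Pow(3, Rational(1, 2))), Mul(I, Pow(3, Rational(1, 2)))))) = Mul(Rational(63, 2), Pow(3, Rational(1, 2)), Add(16, Mul(2, Pow(3, Rational(1, 2))), Mul(I, Pow(3, Rational(1, 2)))))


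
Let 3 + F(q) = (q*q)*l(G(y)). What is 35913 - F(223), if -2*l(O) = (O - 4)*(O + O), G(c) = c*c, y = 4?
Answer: 9583884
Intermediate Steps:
G(c) = c**2
l(O) = -O*(-4 + O) (l(O) = -(O - 4)*(O + O)/2 = -(-4 + O)*2*O/2 = -O*(-4 + O))
F(q) = -3 - 192*q**2 (F(q) = -3 + (q*q)*(4**2*(4 - 1*4**2)) = -3 + q**2*(16*(4 - 1*16)) = -3 + q**2*(16*(4 - 16)) = -3 + q**2*(16*(-12)) = -3 + q**2*(-192) = -3 - 192*q**2)
35913 - F(223) = 35913 - (-3 - 192*223**2) = 35913 - (-3 - 192*49729) = 35913 - (-3 - 9547968) = 35913 - 1*(-9547971) = 35913 + 9547971 = 9583884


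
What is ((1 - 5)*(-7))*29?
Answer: 812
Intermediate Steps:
((1 - 5)*(-7))*29 = -4*(-7)*29 = 28*29 = 812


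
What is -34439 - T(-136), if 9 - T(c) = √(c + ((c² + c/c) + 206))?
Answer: -34448 + 3*√2063 ≈ -34312.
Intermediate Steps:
T(c) = 9 - √(207 + c + c²) (T(c) = 9 - √(c + ((c² + c/c) + 206)) = 9 - √(c + ((c² + 1) + 206)) = 9 - √(c + ((1 + c²) + 206)) = 9 - √(c + (207 + c²)) = 9 - √(207 + c + c²))
-34439 - T(-136) = -34439 - (9 - √(207 - 136 + (-136)²)) = -34439 - (9 - √(207 - 136 + 18496)) = -34439 - (9 - √18567) = -34439 - (9 - 3*√2063) = -34439 + (-9 + 3*√2063) = -34448 + 3*√2063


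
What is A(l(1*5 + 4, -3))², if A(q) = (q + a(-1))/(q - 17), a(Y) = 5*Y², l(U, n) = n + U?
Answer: 1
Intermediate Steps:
l(U, n) = U + n
A(q) = (5 + q)/(-17 + q) (A(q) = (q + 5*(-1)²)/(q - 17) = (q + 5*1)/(-17 + q) = (q + 5)/(-17 + q) = (5 + q)/(-17 + q))
A(l(1*5 + 4, -3))² = ((5 + ((1*5 + 4) - 3))/(-17 + ((1*5 + 4) - 3)))² = ((5 + ((5 + 4) - 3))/(-17 + ((5 + 4) - 3)))² = ((5 + (9 - 3))/(-17 + (9 - 3)))² = ((5 + 6)/(-17 + 6))² = (11/(-11))² = (-1/11*11)² = (-1)² = 1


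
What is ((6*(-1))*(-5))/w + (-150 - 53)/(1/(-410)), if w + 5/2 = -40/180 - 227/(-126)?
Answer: 2412725/29 ≈ 83197.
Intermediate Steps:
w = -58/63 (w = -5/2 + (-40/180 - 227/(-126)) = -5/2 + (-40*1/180 - 227*(-1/126)) = -5/2 + (-2/9 + 227/126) = -5/2 + 199/126 = -58/63 ≈ -0.92064)
((6*(-1))*(-5))/w + (-150 - 53)/(1/(-410)) = ((6*(-1))*(-5))/(-58/63) + (-150 - 53)/(1/(-410)) = -6*(-5)*(-63/58) - 203/(-1/410) = 30*(-63/58) - 203*(-410) = -945/29 + 83230 = 2412725/29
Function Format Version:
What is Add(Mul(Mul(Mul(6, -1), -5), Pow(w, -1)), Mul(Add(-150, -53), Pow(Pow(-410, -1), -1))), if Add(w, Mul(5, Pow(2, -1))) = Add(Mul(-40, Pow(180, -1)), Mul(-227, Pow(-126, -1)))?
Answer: Rational(2412725, 29) ≈ 83197.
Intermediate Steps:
w = Rational(-58, 63) (w = Add(Rational(-5, 2), Add(Mul(-40, Pow(180, -1)), Mul(-227, Pow(-126, -1)))) = Add(Rational(-5, 2), Add(Mul(-40, Rational(1, 180)), Mul(-227, Rational(-1, 126)))) = Add(Rational(-5, 2), Add(Rational(-2, 9), Rational(227, 126))) = Add(Rational(-5, 2), Rational(199, 126)) = Rational(-58, 63) ≈ -0.92064)
Add(Mul(Mul(Mul(6, -1), -5), Pow(w, -1)), Mul(Add(-150, -53), Pow(Pow(-410, -1), -1))) = Add(Mul(Mul(Mul(6, -1), -5), Pow(Rational(-58, 63), -1)), Mul(Add(-150, -53), Pow(Pow(-410, -1), -1))) = Add(Mul(Mul(-6, -5), Rational(-63, 58)), Mul(-203, Pow(Rational(-1, 410), -1))) = Add(Mul(30, Rational(-63, 58)), Mul(-203, -410)) = Add(Rational(-945, 29), 83230) = Rational(2412725, 29)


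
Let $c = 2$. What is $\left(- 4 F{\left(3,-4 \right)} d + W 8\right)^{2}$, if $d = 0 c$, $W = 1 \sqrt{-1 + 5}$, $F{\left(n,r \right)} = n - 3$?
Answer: $256$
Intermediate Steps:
$F{\left(n,r \right)} = -3 + n$ ($F{\left(n,r \right)} = n - 3 = -3 + n$)
$W = 2$ ($W = 1 \sqrt{4} = 1 \cdot 2 = 2$)
$d = 0$ ($d = 0 \cdot 2 = 0$)
$\left(- 4 F{\left(3,-4 \right)} d + W 8\right)^{2} = \left(- 4 \left(-3 + 3\right) 0 + 2 \cdot 8\right)^{2} = \left(\left(-4\right) 0 \cdot 0 + 16\right)^{2} = \left(0 \cdot 0 + 16\right)^{2} = \left(0 + 16\right)^{2} = 16^{2} = 256$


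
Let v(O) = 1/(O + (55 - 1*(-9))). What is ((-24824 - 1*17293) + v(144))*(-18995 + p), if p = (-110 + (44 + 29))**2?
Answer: 77204832355/104 ≈ 7.4235e+8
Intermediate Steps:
v(O) = 1/(64 + O) (v(O) = 1/(O + (55 + 9)) = 1/(O + 64) = 1/(64 + O))
p = 1369 (p = (-110 + 73)**2 = (-37)**2 = 1369)
((-24824 - 1*17293) + v(144))*(-18995 + p) = ((-24824 - 1*17293) + 1/(64 + 144))*(-18995 + 1369) = ((-24824 - 17293) + 1/208)*(-17626) = (-42117 + 1/208)*(-17626) = -8760335/208*(-17626) = 77204832355/104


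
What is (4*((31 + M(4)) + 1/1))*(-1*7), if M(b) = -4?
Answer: -784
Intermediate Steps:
(4*((31 + M(4)) + 1/1))*(-1*7) = (4*((31 - 4) + 1/1))*(-1*7) = (4*(27 + 1))*(-7) = (4*28)*(-7) = 112*(-7) = -784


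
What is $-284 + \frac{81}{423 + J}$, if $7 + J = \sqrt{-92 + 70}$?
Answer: $\frac{- 284 \sqrt{22} + 118063 i}{\sqrt{22} - 416 i} \approx -283.81 - 0.0021951 i$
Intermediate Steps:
$J = -7 + i \sqrt{22}$ ($J = -7 + \sqrt{-92 + 70} = -7 + \sqrt{-22} = -7 + i \sqrt{22} \approx -7.0 + 4.6904 i$)
$-284 + \frac{81}{423 + J} = -284 + \frac{81}{423 - \left(7 - i \sqrt{22}\right)} = -284 + \frac{81}{416 + i \sqrt{22}}$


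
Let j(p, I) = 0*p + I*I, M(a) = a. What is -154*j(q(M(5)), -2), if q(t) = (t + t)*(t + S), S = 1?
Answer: -616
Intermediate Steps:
q(t) = 2*t*(1 + t) (q(t) = (t + t)*(t + 1) = (2*t)*(1 + t) = 2*t*(1 + t))
j(p, I) = I² (j(p, I) = 0 + I² = I²)
-154*j(q(M(5)), -2) = -154*(-2)² = -154*4 = -616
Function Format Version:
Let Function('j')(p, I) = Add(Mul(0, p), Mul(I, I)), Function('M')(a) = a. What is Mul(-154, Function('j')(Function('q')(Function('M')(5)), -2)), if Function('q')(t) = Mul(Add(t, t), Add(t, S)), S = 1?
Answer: -616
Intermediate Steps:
Function('q')(t) = Mul(2, t, Add(1, t)) (Function('q')(t) = Mul(Add(t, t), Add(t, 1)) = Mul(Mul(2, t), Add(1, t)) = Mul(2, t, Add(1, t)))
Function('j')(p, I) = Pow(I, 2) (Function('j')(p, I) = Add(0, Pow(I, 2)) = Pow(I, 2))
Mul(-154, Function('j')(Function('q')(Function('M')(5)), -2)) = Mul(-154, Pow(-2, 2)) = Mul(-154, 4) = -616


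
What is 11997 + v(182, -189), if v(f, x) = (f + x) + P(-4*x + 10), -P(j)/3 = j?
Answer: 9692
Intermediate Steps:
P(j) = -3*j
v(f, x) = -30 + f + 13*x (v(f, x) = (f + x) - 3*(-4*x + 10) = (f + x) - 3*(10 - 4*x) = (f + x) + (-30 + 12*x) = -30 + f + 13*x)
11997 + v(182, -189) = 11997 + (-30 + 182 + 13*(-189)) = 11997 + (-30 + 182 - 2457) = 11997 - 2305 = 9692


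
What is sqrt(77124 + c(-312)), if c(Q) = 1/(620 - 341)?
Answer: sqrt(667045507)/93 ≈ 277.71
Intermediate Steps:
c(Q) = 1/279
sqrt(77124 + c(-312)) = sqrt(77124 + 1/279) = sqrt(21517597/279) = sqrt(667045507)/93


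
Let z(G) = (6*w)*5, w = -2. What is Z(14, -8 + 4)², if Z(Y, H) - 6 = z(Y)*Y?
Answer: 695556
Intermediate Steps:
z(G) = -60 (z(G) = (6*(-2))*5 = -12*5 = -60)
Z(Y, H) = 6 - 60*Y
Z(14, -8 + 4)² = (6 - 60*14)² = (6 - 840)² = (-834)² = 695556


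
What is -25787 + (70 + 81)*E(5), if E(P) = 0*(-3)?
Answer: -25787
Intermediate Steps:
E(P) = 0
-25787 + (70 + 81)*E(5) = -25787 + (70 + 81)*0 = -25787 + 151*0 = -25787 + 0 = -25787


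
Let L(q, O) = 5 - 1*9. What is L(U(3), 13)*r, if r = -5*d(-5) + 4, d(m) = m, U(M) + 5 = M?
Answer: -116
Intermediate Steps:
U(M) = -5 + M
L(q, O) = -4 (L(q, O) = 5 - 9 = -4)
r = 29 (r = -5*(-5) + 4 = 25 + 4 = 29)
L(U(3), 13)*r = -4*29 = -116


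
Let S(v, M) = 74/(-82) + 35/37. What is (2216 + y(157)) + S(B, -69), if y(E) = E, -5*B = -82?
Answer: 3599907/1517 ≈ 2373.0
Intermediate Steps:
B = 82/5 (B = -⅕*(-82) = 82/5 ≈ 16.400)
S(v, M) = 66/1517 (S(v, M) = 74*(-1/82) + 35*(1/37) = -37/41 + 35/37 = 66/1517)
(2216 + y(157)) + S(B, -69) = (2216 + 157) + 66/1517 = 2373 + 66/1517 = 3599907/1517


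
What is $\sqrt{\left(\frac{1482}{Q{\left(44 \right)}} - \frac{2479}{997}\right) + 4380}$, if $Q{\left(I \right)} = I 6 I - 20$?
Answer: $\frac{\sqrt{865566045059810}}{444662} \approx 66.164$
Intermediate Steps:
$Q{\left(I \right)} = -20 + 6 I^{2}$ ($Q{\left(I \right)} = 6 I I - 20 = 6 I^{2} - 20 = -20 + 6 I^{2}$)
$\sqrt{\left(\frac{1482}{Q{\left(44 \right)}} - \frac{2479}{997}\right) + 4380} = \sqrt{\left(\frac{1482}{-20 + 6 \cdot 44^{2}} - \frac{2479}{997}\right) + 4380} = \sqrt{\left(\frac{1482}{-20 + 6 \cdot 1936} - \frac{2479}{997}\right) + 4380} = \sqrt{\left(\frac{1482}{-20 + 11616} - \frac{2479}{997}\right) + 4380} = \sqrt{\left(\frac{1482}{11596} - \frac{2479}{997}\right) + 4380} = \sqrt{\left(1482 \cdot \frac{1}{11596} - \frac{2479}{997}\right) + 4380} = \sqrt{\left(\frac{57}{446} - \frac{2479}{997}\right) + 4380} = \sqrt{- \frac{1048805}{444662} + 4380} = \sqrt{\frac{1946570755}{444662}} = \frac{\sqrt{865566045059810}}{444662}$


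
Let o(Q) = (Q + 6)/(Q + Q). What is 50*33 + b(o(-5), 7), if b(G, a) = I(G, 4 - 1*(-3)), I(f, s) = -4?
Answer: 1646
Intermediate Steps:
o(Q) = (6 + Q)/(2*Q) (o(Q) = (6 + Q)/((2*Q)) = (6 + Q)*(1/(2*Q)) = (6 + Q)/(2*Q))
b(G, a) = -4
50*33 + b(o(-5), 7) = 50*33 - 4 = 1650 - 4 = 1646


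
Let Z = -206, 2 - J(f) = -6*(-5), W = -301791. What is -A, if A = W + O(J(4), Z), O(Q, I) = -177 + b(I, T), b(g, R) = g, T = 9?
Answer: 302174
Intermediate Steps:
J(f) = -28 (J(f) = 2 - (-6)*(-5) = 2 - 1*30 = 2 - 30 = -28)
O(Q, I) = -177 + I
A = -302174 (A = -301791 + (-177 - 206) = -301791 - 383 = -302174)
-A = -1*(-302174) = 302174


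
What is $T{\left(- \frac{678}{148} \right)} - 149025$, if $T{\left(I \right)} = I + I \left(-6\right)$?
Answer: $- \frac{11026155}{74} \approx -1.49 \cdot 10^{5}$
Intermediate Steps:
$T{\left(I \right)} = - 5 I$ ($T{\left(I \right)} = I - 6 I = - 5 I$)
$T{\left(- \frac{678}{148} \right)} - 149025 = - 5 \left(- \frac{678}{148}\right) - 149025 = - 5 \left(\left(-678\right) \frac{1}{148}\right) - 149025 = \left(-5\right) \left(- \frac{339}{74}\right) - 149025 = \frac{1695}{74} - 149025 = - \frac{11026155}{74}$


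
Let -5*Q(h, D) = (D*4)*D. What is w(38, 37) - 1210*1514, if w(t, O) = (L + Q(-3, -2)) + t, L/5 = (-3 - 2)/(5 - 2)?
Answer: -27478703/15 ≈ -1.8319e+6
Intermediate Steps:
L = -25/3 (L = 5*((-3 - 2)/(5 - 2)) = 5*(-5/3) = -25/3 ≈ -8.3333)
Q(h, D) = -4*D**2/5 (Q(h, D) = -D*4*D/5 = -4*D*D/5 = -4*D**2/5)
w(t, O) = -173/15 + t (w(t, O) = (-25/3 - 4/5*(-2)**2) + t = (-25/3 - 4/5*4) + t = (-25/3 - 16/5) + t = -173/15 + t)
w(38, 37) - 1210*1514 = (-173/15 + 38) - 1210*1514 = 397/15 - 1831940 = -27478703/15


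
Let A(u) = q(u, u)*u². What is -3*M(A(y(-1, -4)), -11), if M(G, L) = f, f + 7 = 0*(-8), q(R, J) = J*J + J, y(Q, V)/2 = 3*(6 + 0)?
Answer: 21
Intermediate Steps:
y(Q, V) = 36 (y(Q, V) = 2*(3*(6 + 0)) = 2*(3*6) = 2*18 = 36)
q(R, J) = J + J² (q(R, J) = J² + J = J + J²)
A(u) = u³*(1 + u) (A(u) = (u*(1 + u))*u² = u³*(1 + u))
f = -7 (f = -7 + 0*(-8) = -7 + 0 = -7)
M(G, L) = -7
-3*M(A(y(-1, -4)), -11) = -3*(-7) = 21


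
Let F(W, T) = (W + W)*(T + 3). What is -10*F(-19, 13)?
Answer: 6080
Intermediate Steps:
F(W, T) = 2*W*(3 + T) (F(W, T) = (2*W)*(3 + T) = 2*W*(3 + T))
-10*F(-19, 13) = -20*(-19)*(3 + 13) = -20*(-19)*16 = -10*(-608) = 6080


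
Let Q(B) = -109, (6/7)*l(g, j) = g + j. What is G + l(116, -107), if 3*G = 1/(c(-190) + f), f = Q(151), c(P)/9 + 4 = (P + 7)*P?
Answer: 19705457/1876710 ≈ 10.500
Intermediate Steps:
l(g, j) = 7*g/6 + 7*j/6 (l(g, j) = 7*(g + j)/6 = 7*g/6 + 7*j/6)
c(P) = -36 + 9*P*(7 + P) (c(P) = -36 + 9*((P + 7)*P) = -36 + 9*((7 + P)*P) = -36 + 9*(P*(7 + P)) = -36 + 9*P*(7 + P))
f = -109
G = 1/938355 (G = 1/(3*((-36 + 9*(-190)**2 + 63*(-190)) - 109)) = 1/(3*((-36 + 9*36100 - 11970) - 109)) = 1/(3*((-36 + 324900 - 11970) - 109)) = 1/(3*(312894 - 109)) = (1/3)/312785 = (1/3)*(1/312785) = 1/938355 ≈ 1.0657e-6)
G + l(116, -107) = 1/938355 + ((7/6)*116 + (7/6)*(-107)) = 1/938355 + (406/3 - 749/6) = 1/938355 + 21/2 = 19705457/1876710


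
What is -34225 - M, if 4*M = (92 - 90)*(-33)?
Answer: -68417/2 ≈ -34209.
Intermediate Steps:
M = -33/2 (M = ((92 - 90)*(-33))/4 = (2*(-33))/4 = (1/4)*(-66) = -33/2 ≈ -16.500)
-34225 - M = -34225 - 1*(-33/2) = -34225 + 33/2 = -68417/2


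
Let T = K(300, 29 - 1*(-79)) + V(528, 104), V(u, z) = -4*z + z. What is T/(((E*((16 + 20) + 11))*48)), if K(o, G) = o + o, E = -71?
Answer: -6/3337 ≈ -0.0017980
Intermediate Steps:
V(u, z) = -3*z
K(o, G) = 2*o
T = 288 (T = 2*300 - 3*104 = 600 - 312 = 288)
T/(((E*((16 + 20) + 11))*48)) = 288/((-71*((16 + 20) + 11)*48)) = 288/((-71*(36 + 11)*48)) = 288/((-71*47*48)) = 288/((-3337*48)) = 288/(-160176) = 288*(-1/160176) = -6/3337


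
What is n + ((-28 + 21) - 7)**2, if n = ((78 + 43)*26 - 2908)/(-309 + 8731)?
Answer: 825475/4211 ≈ 196.03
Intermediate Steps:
n = 119/4211 (n = (121*26 - 2908)/8422 = (3146 - 2908)*(1/8422) = 238*(1/8422) = 119/4211 ≈ 0.028259)
n + ((-28 + 21) - 7)**2 = 119/4211 + ((-28 + 21) - 7)**2 = 119/4211 + (-7 - 7)**2 = 119/4211 + (-14)**2 = 119/4211 + 196 = 825475/4211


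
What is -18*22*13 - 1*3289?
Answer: -8437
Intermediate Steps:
-18*22*13 - 1*3289 = -396*13 - 3289 = -5148 - 3289 = -8437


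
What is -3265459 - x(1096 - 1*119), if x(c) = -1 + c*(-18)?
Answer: -3247872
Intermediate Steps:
x(c) = -1 - 18*c
-3265459 - x(1096 - 1*119) = -3265459 - (-1 - 18*(1096 - 1*119)) = -3265459 - (-1 - 18*(1096 - 119)) = -3265459 - (-1 - 18*977) = -3265459 - (-1 - 17586) = -3265459 - 1*(-17587) = -3265459 + 17587 = -3247872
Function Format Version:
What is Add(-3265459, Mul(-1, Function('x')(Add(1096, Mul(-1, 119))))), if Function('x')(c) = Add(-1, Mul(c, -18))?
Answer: -3247872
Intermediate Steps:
Function('x')(c) = Add(-1, Mul(-18, c))
Add(-3265459, Mul(-1, Function('x')(Add(1096, Mul(-1, 119))))) = Add(-3265459, Mul(-1, Add(-1, Mul(-18, Add(1096, Mul(-1, 119)))))) = Add(-3265459, Mul(-1, Add(-1, Mul(-18, Add(1096, -119))))) = Add(-3265459, Mul(-1, Add(-1, Mul(-18, 977)))) = Add(-3265459, Mul(-1, Add(-1, -17586))) = Add(-3265459, Mul(-1, -17587)) = Add(-3265459, 17587) = -3247872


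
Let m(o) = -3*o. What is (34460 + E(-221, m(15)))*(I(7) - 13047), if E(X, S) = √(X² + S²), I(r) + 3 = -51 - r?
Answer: -451701680 - 13108*√50866 ≈ -4.5466e+8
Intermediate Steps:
I(r) = -54 - r (I(r) = -3 + (-51 - r) = -54 - r)
E(X, S) = √(S² + X²)
(34460 + E(-221, m(15)))*(I(7) - 13047) = (34460 + √((-3*15)² + (-221)²))*((-54 - 1*7) - 13047) = (34460 + √((-45)² + 48841))*((-54 - 7) - 13047) = (34460 + √(2025 + 48841))*(-61 - 13047) = (34460 + √50866)*(-13108) = -451701680 - 13108*√50866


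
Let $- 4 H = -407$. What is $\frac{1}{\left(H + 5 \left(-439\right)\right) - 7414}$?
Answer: $- \frac{4}{38029} \approx -0.00010518$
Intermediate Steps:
$H = \frac{407}{4}$ ($H = \left(- \frac{1}{4}\right) \left(-407\right) = \frac{407}{4} \approx 101.75$)
$\frac{1}{\left(H + 5 \left(-439\right)\right) - 7414} = \frac{1}{\left(\frac{407}{4} + 5 \left(-439\right)\right) - 7414} = \frac{1}{\left(\frac{407}{4} - 2195\right) - 7414} = \frac{1}{- \frac{8373}{4} - 7414} = \frac{1}{- \frac{38029}{4}} = - \frac{4}{38029}$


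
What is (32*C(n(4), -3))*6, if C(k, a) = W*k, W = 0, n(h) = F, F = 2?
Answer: 0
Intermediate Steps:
n(h) = 2
C(k, a) = 0 (C(k, a) = 0*k = 0)
(32*C(n(4), -3))*6 = (32*0)*6 = 0*6 = 0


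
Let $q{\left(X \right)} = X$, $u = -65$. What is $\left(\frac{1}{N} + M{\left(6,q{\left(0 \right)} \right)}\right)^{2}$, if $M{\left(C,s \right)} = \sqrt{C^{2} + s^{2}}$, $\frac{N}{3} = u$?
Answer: $\frac{1366561}{38025} \approx 35.938$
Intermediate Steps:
$N = -195$ ($N = 3 \left(-65\right) = -195$)
$\left(\frac{1}{N} + M{\left(6,q{\left(0 \right)} \right)}\right)^{2} = \left(\frac{1}{-195} + \sqrt{6^{2} + 0^{2}}\right)^{2} = \left(- \frac{1}{195} + \sqrt{36 + 0}\right)^{2} = \left(- \frac{1}{195} + \sqrt{36}\right)^{2} = \left(- \frac{1}{195} + 6\right)^{2} = \left(\frac{1169}{195}\right)^{2} = \frac{1366561}{38025}$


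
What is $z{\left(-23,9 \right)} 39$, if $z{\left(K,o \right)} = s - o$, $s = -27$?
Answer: $-1404$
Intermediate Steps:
$z{\left(K,o \right)} = -27 - o$
$z{\left(-23,9 \right)} 39 = \left(-27 - 9\right) 39 = \left(-36\right) 39 = -1404$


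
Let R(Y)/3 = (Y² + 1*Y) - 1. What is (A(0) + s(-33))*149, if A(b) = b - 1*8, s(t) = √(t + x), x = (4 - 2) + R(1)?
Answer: -1192 + 298*I*√7 ≈ -1192.0 + 788.43*I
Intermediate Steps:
R(Y) = -3 + 3*Y + 3*Y² (R(Y) = 3*((Y² + 1*Y) - 1) = 3*((Y² + Y) - 1) = 3*((Y + Y²) - 1) = 3*(-1 + Y + Y²) = -3 + 3*Y + 3*Y²)
x = 5 (x = (4 - 2) + (-3 + 3*1 + 3*1²) = 2 + (-3 + 3 + 3*1) = 2 + (-3 + 3 + 3) = 2 + 3 = 5)
s(t) = √(5 + t) (s(t) = √(t + 5) = √(5 + t))
A(b) = -8 + b (A(b) = b - 8 = -8 + b)
(A(0) + s(-33))*149 = ((-8 + 0) + √(5 - 33))*149 = (-8 + √(-28))*149 = (-8 + 2*I*√7)*149 = -1192 + 298*I*√7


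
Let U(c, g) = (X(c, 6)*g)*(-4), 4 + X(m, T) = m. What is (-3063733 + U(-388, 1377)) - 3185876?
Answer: -4090473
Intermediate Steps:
X(m, T) = -4 + m
U(c, g) = -4*g*(-4 + c) (U(c, g) = ((-4 + c)*g)*(-4) = (g*(-4 + c))*(-4) = -4*g*(-4 + c))
(-3063733 + U(-388, 1377)) - 3185876 = (-3063733 + 4*1377*(4 - 1*(-388))) - 3185876 = (-3063733 + 4*1377*(4 + 388)) - 3185876 = (-3063733 + 4*1377*392) - 3185876 = (-3063733 + 2159136) - 3185876 = -904597 - 3185876 = -4090473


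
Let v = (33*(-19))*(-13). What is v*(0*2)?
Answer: 0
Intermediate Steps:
v = 8151 (v = -627*(-13) = 8151)
v*(0*2) = 8151*(0*2) = 8151*0 = 0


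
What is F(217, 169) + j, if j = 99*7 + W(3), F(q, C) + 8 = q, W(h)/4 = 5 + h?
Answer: 934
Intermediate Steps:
W(h) = 20 + 4*h (W(h) = 4*(5 + h) = 20 + 4*h)
F(q, C) = -8 + q
j = 725 (j = 99*7 + (20 + 4*3) = 693 + (20 + 12) = 693 + 32 = 725)
F(217, 169) + j = (-8 + 217) + 725 = 209 + 725 = 934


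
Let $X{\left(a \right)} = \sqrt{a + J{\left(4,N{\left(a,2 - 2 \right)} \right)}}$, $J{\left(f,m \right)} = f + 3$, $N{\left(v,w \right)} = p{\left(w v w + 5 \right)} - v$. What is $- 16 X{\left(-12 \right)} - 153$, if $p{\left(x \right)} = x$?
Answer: $-153 - 16 i \sqrt{5} \approx -153.0 - 35.777 i$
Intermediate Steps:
$N{\left(v,w \right)} = 5 - v + v w^{2}$ ($N{\left(v,w \right)} = \left(w v w + 5\right) - v = \left(v w w + 5\right) - v = \left(v w^{2} + 5\right) - v = \left(5 + v w^{2}\right) - v = 5 - v + v w^{2}$)
$J{\left(f,m \right)} = 3 + f$
$X{\left(a \right)} = \sqrt{7 + a}$ ($X{\left(a \right)} = \sqrt{a + \left(3 + 4\right)} = \sqrt{a + 7} = \sqrt{7 + a}$)
$- 16 X{\left(-12 \right)} - 153 = - 16 \sqrt{7 - 12} - 153 = - 16 \sqrt{-5} - 153 = - 16 i \sqrt{5} - 153 = -153 - 16 i \sqrt{5}$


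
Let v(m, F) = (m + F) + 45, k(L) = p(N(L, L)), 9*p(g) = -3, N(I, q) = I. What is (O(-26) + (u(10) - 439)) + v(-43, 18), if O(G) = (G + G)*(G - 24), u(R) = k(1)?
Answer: 6542/3 ≈ 2180.7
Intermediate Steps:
p(g) = -⅓ (p(g) = (⅑)*(-3) = -⅓)
k(L) = -⅓
u(R) = -⅓
O(G) = 2*G*(-24 + G) (O(G) = (2*G)*(-24 + G) = 2*G*(-24 + G))
v(m, F) = 45 + F + m (v(m, F) = (F + m) + 45 = 45 + F + m)
(O(-26) + (u(10) - 439)) + v(-43, 18) = (2*(-26)*(-24 - 26) + (-⅓ - 439)) + (45 + 18 - 43) = (2*(-26)*(-50) - 1318/3) + 20 = (2600 - 1318/3) + 20 = 6482/3 + 20 = 6542/3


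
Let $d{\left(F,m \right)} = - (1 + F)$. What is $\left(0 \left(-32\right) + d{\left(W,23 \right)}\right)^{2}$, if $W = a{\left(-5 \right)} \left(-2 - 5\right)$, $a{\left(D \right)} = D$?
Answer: $1296$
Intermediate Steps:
$W = 35$ ($W = - 5 \left(-2 - 5\right) = \left(-5\right) \left(-7\right) = 35$)
$d{\left(F,m \right)} = -1 - F$
$\left(0 \left(-32\right) + d{\left(W,23 \right)}\right)^{2} = \left(0 \left(-32\right) - 36\right)^{2} = \left(0 - 36\right)^{2} = \left(-36\right)^{2} = 1296$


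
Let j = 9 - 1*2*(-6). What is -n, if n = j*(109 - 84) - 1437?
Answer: 912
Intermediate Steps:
j = 21 (j = 9 - 2*(-6) = 9 + 12 = 21)
n = -912 (n = 21*(109 - 84) - 1437 = 21*25 - 1437 = 525 - 1437 = -912)
-n = -1*(-912) = 912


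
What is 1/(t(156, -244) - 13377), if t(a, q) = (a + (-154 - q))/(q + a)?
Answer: -44/588711 ≈ -7.4740e-5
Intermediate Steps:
t(a, q) = (-154 + a - q)/(a + q)
1/(t(156, -244) - 13377) = 1/((-154 + 156 - 1*(-244))/(156 - 244) - 13377) = 1/((-154 + 156 + 244)/(-88) - 13377) = 1/(-1/88*246 - 13377) = 1/(-123/44 - 13377) = 1/(-588711/44) = -44/588711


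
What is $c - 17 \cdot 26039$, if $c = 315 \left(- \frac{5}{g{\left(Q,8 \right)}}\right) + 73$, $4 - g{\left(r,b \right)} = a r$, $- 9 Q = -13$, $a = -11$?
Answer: $- \frac{79237785}{179} \approx -4.4267 \cdot 10^{5}$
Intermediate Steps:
$Q = \frac{13}{9}$ ($Q = \left(- \frac{1}{9}\right) \left(-13\right) = \frac{13}{9} \approx 1.4444$)
$g{\left(r,b \right)} = 4 + 11 r$ ($g{\left(r,b \right)} = 4 - - 11 r = 4 + 11 r$)
$c = - \frac{1108}{179}$ ($c = 315 \left(- \frac{5}{4 + 11 \cdot \frac{13}{9}}\right) + 73 = 315 \left(- \frac{5}{4 + \frac{143}{9}}\right) + 73 = 315 \left(- \frac{5}{\frac{179}{9}}\right) + 73 = 315 \left(\left(-5\right) \frac{9}{179}\right) + 73 = 315 \left(- \frac{45}{179}\right) + 73 = - \frac{14175}{179} + 73 = - \frac{1108}{179} \approx -6.1899$)
$c - 17 \cdot 26039 = - \frac{1108}{179} - 17 \cdot 26039 = - \frac{1108}{179} - 442663 = - \frac{79237785}{179}$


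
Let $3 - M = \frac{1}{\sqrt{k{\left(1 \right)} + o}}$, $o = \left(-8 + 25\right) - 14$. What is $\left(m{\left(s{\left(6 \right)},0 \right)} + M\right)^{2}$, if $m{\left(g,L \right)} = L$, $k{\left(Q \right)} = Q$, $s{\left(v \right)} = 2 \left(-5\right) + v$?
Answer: $\frac{25}{4} \approx 6.25$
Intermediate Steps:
$s{\left(v \right)} = -10 + v$
$o = 3$ ($o = 17 - 14 = 3$)
$M = \frac{5}{2}$ ($M = 3 - \frac{1}{\sqrt{1 + 3}} = 3 - \frac{1}{\sqrt{4}} = 3 - \frac{1}{2} = \frac{5}{2} \approx 2.5$)
$\left(m{\left(s{\left(6 \right)},0 \right)} + M\right)^{2} = \left(0 + \frac{5}{2}\right)^{2} = \left(\frac{5}{2}\right)^{2} = \frac{25}{4}$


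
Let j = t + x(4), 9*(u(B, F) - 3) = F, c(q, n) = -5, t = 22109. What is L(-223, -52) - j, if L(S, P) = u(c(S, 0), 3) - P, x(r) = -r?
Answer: -66149/3 ≈ -22050.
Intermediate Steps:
u(B, F) = 3 + F/9
j = 22105 (j = 22109 - 1*4 = 22109 - 4 = 22105)
L(S, P) = 10/3 - P (L(S, P) = (3 + (⅑)*3) - P = (3 + ⅓) - P = 10/3 - P)
L(-223, -52) - j = (10/3 - 1*(-52)) - 1*22105 = (10/3 + 52) - 22105 = 166/3 - 22105 = -66149/3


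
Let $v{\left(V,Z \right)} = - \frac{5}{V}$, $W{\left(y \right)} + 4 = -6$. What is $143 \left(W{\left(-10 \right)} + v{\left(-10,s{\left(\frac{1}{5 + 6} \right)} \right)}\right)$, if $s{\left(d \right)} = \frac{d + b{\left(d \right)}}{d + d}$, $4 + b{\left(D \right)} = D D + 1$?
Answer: $- \frac{2717}{2} \approx -1358.5$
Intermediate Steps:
$b{\left(D \right)} = -3 + D^{2}$ ($b{\left(D \right)} = -4 + \left(D D + 1\right) = -4 + \left(D^{2} + 1\right) = -4 + \left(1 + D^{2}\right) = -3 + D^{2}$)
$s{\left(d \right)} = \frac{-3 + d + d^{2}}{2 d}$ ($s{\left(d \right)} = \frac{d + \left(-3 + d^{2}\right)}{d + d} = \frac{-3 + d + d^{2}}{2 d}$)
$W{\left(y \right)} = -10$ ($W{\left(y \right)} = -4 - 6 = -10$)
$143 \left(W{\left(-10 \right)} + v{\left(-10,s{\left(\frac{1}{5 + 6} \right)} \right)}\right) = 143 \left(-10 - \frac{5}{-10}\right) = 143 \left(-10 - - \frac{1}{2}\right) = 143 \left(-10 + \frac{1}{2}\right) = 143 \left(- \frac{19}{2}\right) = - \frac{2717}{2}$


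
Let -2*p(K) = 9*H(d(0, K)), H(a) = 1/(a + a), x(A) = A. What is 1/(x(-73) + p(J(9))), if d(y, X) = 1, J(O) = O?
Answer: -4/301 ≈ -0.013289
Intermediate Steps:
H(a) = 1/(2*a)
p(K) = -9/4 (p(K) = -9*(½)/1/2 = -9*(½)*1/2 = -9/(2*2) = -½*9/2 = -9/4)
1/(x(-73) + p(J(9))) = 1/(-73 - 9/4) = 1/(-301/4) = -4/301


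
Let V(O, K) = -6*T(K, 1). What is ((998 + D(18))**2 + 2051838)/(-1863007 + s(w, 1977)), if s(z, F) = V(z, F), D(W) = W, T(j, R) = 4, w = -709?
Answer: -3084094/1863031 ≈ -1.6554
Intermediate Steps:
V(O, K) = -24 (V(O, K) = -6*4 = -24)
s(z, F) = -24
((998 + D(18))**2 + 2051838)/(-1863007 + s(w, 1977)) = ((998 + 18)**2 + 2051838)/(-1863007 - 24) = (1016**2 + 2051838)/(-1863031) = (1032256 + 2051838)*(-1/1863031) = 3084094*(-1/1863031) = -3084094/1863031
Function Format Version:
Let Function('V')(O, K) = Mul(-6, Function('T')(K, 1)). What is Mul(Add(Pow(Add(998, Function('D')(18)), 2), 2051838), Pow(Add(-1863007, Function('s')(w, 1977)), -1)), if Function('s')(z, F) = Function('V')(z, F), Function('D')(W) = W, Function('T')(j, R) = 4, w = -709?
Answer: Rational(-3084094, 1863031) ≈ -1.6554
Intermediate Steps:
Function('V')(O, K) = -24 (Function('V')(O, K) = Mul(-6, 4) = -24)
Function('s')(z, F) = -24
Mul(Add(Pow(Add(998, Function('D')(18)), 2), 2051838), Pow(Add(-1863007, Function('s')(w, 1977)), -1)) = Mul(Add(Pow(Add(998, 18), 2), 2051838), Pow(Add(-1863007, -24), -1)) = Mul(Add(Pow(1016, 2), 2051838), Pow(-1863031, -1)) = Mul(Add(1032256, 2051838), Rational(-1, 1863031)) = Mul(3084094, Rational(-1, 1863031)) = Rational(-3084094, 1863031)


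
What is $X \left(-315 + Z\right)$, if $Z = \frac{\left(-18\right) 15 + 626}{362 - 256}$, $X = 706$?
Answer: $- \frac{11661002}{53} \approx -2.2002 \cdot 10^{5}$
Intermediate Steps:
$Z = \frac{178}{53}$ ($Z = \frac{-270 + 626}{106} = 356 \cdot \frac{1}{106} = \frac{178}{53} \approx 3.3585$)
$X \left(-315 + Z\right) = 706 \left(-315 + \frac{178}{53}\right) = 706 \left(- \frac{16517}{53}\right) = - \frac{11661002}{53}$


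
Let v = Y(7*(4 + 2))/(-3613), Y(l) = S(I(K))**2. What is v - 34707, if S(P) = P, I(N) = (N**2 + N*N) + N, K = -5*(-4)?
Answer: -126068791/3613 ≈ -34893.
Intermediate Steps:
K = 20
I(N) = N + 2*N**2 (I(N) = (N**2 + N**2) + N = 2*N**2 + N = N + 2*N**2)
Y(l) = 672400 (Y(l) = (20*(1 + 2*20))**2 = (20*(1 + 40))**2 = (20*41)**2 = 820**2 = 672400)
v = -672400/3613 (v = 672400/(-3613) = 672400*(-1/3613) = -672400/3613 ≈ -186.11)
v - 34707 = -672400/3613 - 34707 = -126068791/3613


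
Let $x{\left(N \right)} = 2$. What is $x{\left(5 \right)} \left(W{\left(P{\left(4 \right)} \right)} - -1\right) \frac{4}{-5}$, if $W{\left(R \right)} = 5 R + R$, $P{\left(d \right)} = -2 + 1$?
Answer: $8$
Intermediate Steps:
$P{\left(d \right)} = -1$
$W{\left(R \right)} = 6 R$
$x{\left(5 \right)} \left(W{\left(P{\left(4 \right)} \right)} - -1\right) \frac{4}{-5} = 2 \left(6 \left(-1\right) - -1\right) \frac{4}{-5} = 2 \left(-6 + 1\right) 4 \left(- \frac{1}{5}\right) = 2 \left(-5\right) \left(- \frac{4}{5}\right) = \left(-10\right) \left(- \frac{4}{5}\right) = 8$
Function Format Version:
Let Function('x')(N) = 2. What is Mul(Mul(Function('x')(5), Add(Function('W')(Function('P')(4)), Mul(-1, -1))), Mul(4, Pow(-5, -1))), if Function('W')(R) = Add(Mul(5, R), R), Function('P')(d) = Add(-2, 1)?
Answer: 8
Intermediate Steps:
Function('P')(d) = -1
Function('W')(R) = Mul(6, R)
Mul(Mul(Function('x')(5), Add(Function('W')(Function('P')(4)), Mul(-1, -1))), Mul(4, Pow(-5, -1))) = Mul(Mul(2, Add(Mul(6, -1), Mul(-1, -1))), Mul(4, Pow(-5, -1))) = Mul(Mul(2, Add(-6, 1)), Mul(4, Rational(-1, 5))) = Mul(Mul(2, -5), Rational(-4, 5)) = Mul(-10, Rational(-4, 5)) = 8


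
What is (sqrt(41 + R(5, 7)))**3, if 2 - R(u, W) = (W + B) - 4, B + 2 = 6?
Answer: 216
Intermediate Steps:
B = 4 (B = -2 + 6 = 4)
R(u, W) = 2 - W (R(u, W) = 2 - ((W + 4) - 4) = 2 - ((4 + W) - 4) = 2 - W)
(sqrt(41 + R(5, 7)))**3 = (sqrt(41 + (2 - 1*7)))**3 = (sqrt(41 + (2 - 7)))**3 = (sqrt(41 - 5))**3 = (sqrt(36))**3 = 6**3 = 216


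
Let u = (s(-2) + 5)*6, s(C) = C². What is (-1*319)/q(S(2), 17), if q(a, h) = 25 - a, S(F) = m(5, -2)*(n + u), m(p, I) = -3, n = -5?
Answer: -319/172 ≈ -1.8547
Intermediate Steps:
u = 54 (u = ((-2)² + 5)*6 = (4 + 5)*6 = 9*6 = 54)
S(F) = -147 (S(F) = -3*(-5 + 54) = -3*49 = -147)
(-1*319)/q(S(2), 17) = (-1*319)/(25 - 1*(-147)) = -319/(25 + 147) = -319/172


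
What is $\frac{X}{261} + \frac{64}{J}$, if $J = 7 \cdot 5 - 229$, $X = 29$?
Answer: $- \frac{191}{873} \approx -0.21879$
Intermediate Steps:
$J = -194$ ($J = 35 - 229 = -194$)
$\frac{X}{261} + \frac{64}{J} = \frac{29}{261} + \frac{64}{-194} = 29 \cdot \frac{1}{261} + 64 \left(- \frac{1}{194}\right) = \frac{1}{9} - \frac{32}{97} = - \frac{191}{873}$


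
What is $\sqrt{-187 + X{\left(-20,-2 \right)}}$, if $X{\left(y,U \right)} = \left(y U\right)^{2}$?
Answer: $3 \sqrt{157} \approx 37.59$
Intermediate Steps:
$X{\left(y,U \right)} = U^{2} y^{2}$ ($X{\left(y,U \right)} = \left(U y\right)^{2} = U^{2} y^{2}$)
$\sqrt{-187 + X{\left(-20,-2 \right)}} = \sqrt{-187 + \left(-2\right)^{2} \left(-20\right)^{2}} = \sqrt{-187 + 4 \cdot 400} = \sqrt{-187 + 1600} = \sqrt{1413} = 3 \sqrt{157}$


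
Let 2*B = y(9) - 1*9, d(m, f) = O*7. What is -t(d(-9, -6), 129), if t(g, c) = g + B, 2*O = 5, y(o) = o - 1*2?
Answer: -33/2 ≈ -16.500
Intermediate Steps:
y(o) = -2 + o (y(o) = o - 2 = -2 + o)
O = 5/2 (O = (½)*5 = 5/2 ≈ 2.5000)
d(m, f) = 35/2 (d(m, f) = (5/2)*7 = 35/2)
B = -1 (B = ((-2 + 9) - 1*9)/2 = (7 - 9)/2 = (½)*(-2) = -1)
t(g, c) = -1 + g (t(g, c) = g - 1 = -1 + g)
-t(d(-9, -6), 129) = -(-1 + 35/2) = -1*33/2 = -33/2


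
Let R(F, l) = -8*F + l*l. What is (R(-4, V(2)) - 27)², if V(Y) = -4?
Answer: 441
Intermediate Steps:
R(F, l) = l² - 8*F (R(F, l) = -8*F + l² = l² - 8*F)
(R(-4, V(2)) - 27)² = (((-4)² - 8*(-4)) - 27)² = ((16 + 32) - 27)² = (48 - 27)² = 21² = 441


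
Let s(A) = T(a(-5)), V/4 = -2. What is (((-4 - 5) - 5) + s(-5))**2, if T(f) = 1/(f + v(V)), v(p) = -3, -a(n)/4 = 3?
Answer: 44521/225 ≈ 197.87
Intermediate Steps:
V = -8 (V = 4*(-2) = -8)
a(n) = -12 (a(n) = -4*3 = -12)
T(f) = 1/(-3 + f) (T(f) = 1/(f - 3) = 1/(-3 + f))
s(A) = -1/15 (s(A) = 1/(-3 - 12) = 1/(-15) = -1/15)
(((-4 - 5) - 5) + s(-5))**2 = (((-4 - 5) - 5) - 1/15)**2 = ((-9 - 5) - 1/15)**2 = (-14 - 1/15)**2 = (-211/15)**2 = 44521/225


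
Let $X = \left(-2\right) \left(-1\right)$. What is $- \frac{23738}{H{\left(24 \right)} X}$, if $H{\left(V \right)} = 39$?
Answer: $- \frac{913}{3} \approx -304.33$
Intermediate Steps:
$X = 2$
$- \frac{23738}{H{\left(24 \right)} X} = - \frac{23738}{39 \cdot 2} = - \frac{23738}{78} = \left(-23738\right) \frac{1}{78} = - \frac{913}{3}$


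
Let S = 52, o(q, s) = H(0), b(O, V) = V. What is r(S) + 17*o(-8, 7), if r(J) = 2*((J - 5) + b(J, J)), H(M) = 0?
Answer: 198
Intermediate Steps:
o(q, s) = 0
r(J) = -10 + 4*J (r(J) = 2*((J - 5) + J) = 2*((-5 + J) + J) = 2*(-5 + 2*J) = -10 + 4*J)
r(S) + 17*o(-8, 7) = (-10 + 4*52) + 17*0 = (-10 + 208) + 0 = 198 + 0 = 198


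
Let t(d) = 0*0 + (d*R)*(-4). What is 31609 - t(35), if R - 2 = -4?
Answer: 31329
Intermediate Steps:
R = -2 (R = 2 - 4 = -2)
t(d) = 8*d (t(d) = 0*0 + (d*(-2))*(-4) = 0 - 2*d*(-4) = 0 + 8*d = 8*d)
31609 - t(35) = 31609 - 8*35 = 31609 - 1*280 = 31609 - 280 = 31329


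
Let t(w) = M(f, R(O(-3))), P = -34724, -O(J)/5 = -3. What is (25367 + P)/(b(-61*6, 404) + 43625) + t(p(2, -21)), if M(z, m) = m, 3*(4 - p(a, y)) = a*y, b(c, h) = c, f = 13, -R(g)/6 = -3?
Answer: 769305/43259 ≈ 17.784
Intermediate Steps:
O(J) = 15 (O(J) = -5*(-3) = 15)
R(g) = 18 (R(g) = -6*(-3) = 18)
p(a, y) = 4 - a*y/3
t(w) = 18
(25367 + P)/(b(-61*6, 404) + 43625) + t(p(2, -21)) = (25367 - 34724)/(-61*6 + 43625) + 18 = -9357/(-366 + 43625) + 18 = -9357/43259 + 18 = 769305/43259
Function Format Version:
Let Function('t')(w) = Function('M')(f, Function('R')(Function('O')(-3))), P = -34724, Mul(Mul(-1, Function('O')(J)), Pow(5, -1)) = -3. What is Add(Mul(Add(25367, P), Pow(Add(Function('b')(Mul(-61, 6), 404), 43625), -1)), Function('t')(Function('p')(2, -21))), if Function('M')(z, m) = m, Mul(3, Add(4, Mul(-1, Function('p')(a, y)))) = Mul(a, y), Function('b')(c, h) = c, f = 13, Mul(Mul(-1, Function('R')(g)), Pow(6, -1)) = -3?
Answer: Rational(769305, 43259) ≈ 17.784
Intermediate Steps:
Function('O')(J) = 15 (Function('O')(J) = Mul(-5, -3) = 15)
Function('R')(g) = 18 (Function('R')(g) = Mul(-6, -3) = 18)
Function('p')(a, y) = Add(4, Mul(Rational(-1, 3), a, y)) (Function('p')(a, y) = Add(4, Mul(Rational(-1, 3), Mul(a, y))) = Add(4, Mul(Rational(-1, 3), a, y)))
Function('t')(w) = 18
Add(Mul(Add(25367, P), Pow(Add(Function('b')(Mul(-61, 6), 404), 43625), -1)), Function('t')(Function('p')(2, -21))) = Add(Mul(Add(25367, -34724), Pow(Add(Mul(-61, 6), 43625), -1)), 18) = Add(Mul(-9357, Pow(Add(-366, 43625), -1)), 18) = Add(Mul(-9357, Pow(43259, -1)), 18) = Add(Mul(-9357, Rational(1, 43259)), 18) = Add(Rational(-9357, 43259), 18) = Rational(769305, 43259)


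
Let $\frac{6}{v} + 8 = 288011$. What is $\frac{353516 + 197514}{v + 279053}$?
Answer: $\frac{10579886206}{5357873411} \approx 1.9746$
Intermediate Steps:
$v = \frac{2}{96001}$ ($v = \frac{6}{-8 + 288011} = \frac{6}{288003} = 6 \cdot \frac{1}{288003} = \frac{2}{96001} \approx 2.0833 \cdot 10^{-5}$)
$\frac{353516 + 197514}{v + 279053} = \frac{353516 + 197514}{\frac{2}{96001} + 279053} = \frac{551030}{\frac{26789367055}{96001}} = 551030 \cdot \frac{96001}{26789367055} = \frac{10579886206}{5357873411}$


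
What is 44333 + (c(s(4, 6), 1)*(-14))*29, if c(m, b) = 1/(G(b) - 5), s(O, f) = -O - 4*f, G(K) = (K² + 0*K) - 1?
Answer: 222071/5 ≈ 44414.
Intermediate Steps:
G(K) = -1 + K² (G(K) = (K² + 0) - 1 = K² - 1 = -1 + K²)
c(m, b) = 1/(-6 + b²) (c(m, b) = 1/((-1 + b²) - 5) = 1/(-6 + b²))
44333 + (c(s(4, 6), 1)*(-14))*29 = 44333 + (-14/(-6 + 1²))*29 = 44333 + (-14/(-6 + 1))*29 = 44333 + (-14/(-5))*29 = 44333 - ⅕*(-14)*29 = 44333 + (14/5)*29 = 44333 + 406/5 = 222071/5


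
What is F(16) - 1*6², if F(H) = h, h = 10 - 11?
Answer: -37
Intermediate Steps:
h = -1
F(H) = -1
F(16) - 1*6² = -1 - 1*6² = -1 - 1*36 = -1 - 36 = -37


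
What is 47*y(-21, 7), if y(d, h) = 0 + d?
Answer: -987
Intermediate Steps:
y(d, h) = d
47*y(-21, 7) = 47*(-21) = -987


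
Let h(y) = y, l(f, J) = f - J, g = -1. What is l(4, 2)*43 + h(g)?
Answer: 85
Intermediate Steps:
l(4, 2)*43 + h(g) = (4 - 1*2)*43 - 1 = (4 - 2)*43 - 1 = 2*43 - 1 = 86 - 1 = 85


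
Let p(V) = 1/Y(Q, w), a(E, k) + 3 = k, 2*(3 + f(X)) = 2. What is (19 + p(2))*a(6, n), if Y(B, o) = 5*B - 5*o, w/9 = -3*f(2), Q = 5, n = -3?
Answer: -27924/245 ≈ -113.98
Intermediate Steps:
f(X) = -2 (f(X) = -3 + (½)*2 = -3 + 1 = -2)
a(E, k) = -3 + k
w = 54 (w = 9*(-3*(-2)) = 9*6 = 54)
Y(B, o) = -5*o + 5*B
p(V) = -1/245 (p(V) = 1/(-5*54 + 5*5) = 1/(-270 + 25) = 1/(-245) = -1/245)
(19 + p(2))*a(6, n) = (19 - 1/245)*(-3 - 3) = (4654/245)*(-6) = -27924/245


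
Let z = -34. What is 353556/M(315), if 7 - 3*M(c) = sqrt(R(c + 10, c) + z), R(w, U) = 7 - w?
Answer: 7424676/401 + 4242672*I*sqrt(22)/401 ≈ 18515.0 + 49626.0*I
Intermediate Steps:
M(c) = 7/3 - sqrt(-37 - c)/3 (M(c) = 7/3 - sqrt((7 - (c + 10)) - 34)/3 = 7/3 - sqrt((7 - (10 + c)) - 34)/3 = 7/3 - sqrt((7 + (-10 - c)) - 34)/3 = 7/3 - sqrt((-3 - c) - 34)/3 = 7/3 - sqrt(-37 - c)/3)
353556/M(315) = 353556/(7/3 - sqrt(-37 - 1*315)/3) = 353556/(7/3 - sqrt(-37 - 315)/3) = 353556/(7/3 - 4*I*sqrt(22)/3)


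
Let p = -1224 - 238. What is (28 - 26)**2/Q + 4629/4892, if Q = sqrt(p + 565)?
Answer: 4629/4892 - 4*I*sqrt(897)/897 ≈ 0.94624 - 0.13356*I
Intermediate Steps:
p = -1462
Q = I*sqrt(897) (Q = sqrt(-1462 + 565) = sqrt(-897) = I*sqrt(897) ≈ 29.95*I)
(28 - 26)**2/Q + 4629/4892 = (28 - 26)**2/((I*sqrt(897))) + 4629/4892 = 2**2*(-I*sqrt(897)/897) + 4629*(1/4892) = 4*(-I*sqrt(897)/897) + 4629/4892 = -4*I*sqrt(897)/897 + 4629/4892 = 4629/4892 - 4*I*sqrt(897)/897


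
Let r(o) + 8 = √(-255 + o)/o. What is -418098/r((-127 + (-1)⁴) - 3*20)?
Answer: 12857349696/246065 - 181454532*I/246065 ≈ 52252.0 - 737.42*I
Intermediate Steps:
r(o) = -8 + √(-255 + o)/o
-418098/r((-127 + (-1)⁴) - 3*20) = -418098/(-8 + √(-255 + ((-127 + (-1)⁴) - 3*20))/((-127 + (-1)⁴) - 3*20)) = -418098/(-8 + √(-255 + ((-127 + 1) - 60))/((-127 + 1) - 60)) = -418098/(-8 + √(-255 + (-126 - 60))/(-126 - 60)) = -418098/(-8 + √(-255 - 186)/(-186)) = -418098/(-8 - 7*I/62) = -418098*3844*(-8 + 7*I/62)/246065 = -1607168712*(-8 + 7*I/62)/246065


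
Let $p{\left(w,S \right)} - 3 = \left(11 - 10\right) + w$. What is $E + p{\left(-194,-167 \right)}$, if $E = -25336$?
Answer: $-25526$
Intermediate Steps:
$p{\left(w,S \right)} = 4 + w$ ($p{\left(w,S \right)} = 3 + \left(\left(11 - 10\right) + w\right) = 3 + \left(1 + w\right) = 4 + w$)
$E + p{\left(-194,-167 \right)} = -25336 + \left(4 - 194\right) = -25336 - 190 = -25526$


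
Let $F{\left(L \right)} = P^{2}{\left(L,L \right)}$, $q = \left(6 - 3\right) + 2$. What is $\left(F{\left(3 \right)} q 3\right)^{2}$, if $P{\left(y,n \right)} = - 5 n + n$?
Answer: $4665600$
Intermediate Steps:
$P{\left(y,n \right)} = - 4 n$
$q = 5$ ($q = 3 + 2 = 5$)
$F{\left(L \right)} = 16 L^{2}$ ($F{\left(L \right)} = \left(- 4 L\right)^{2} = 16 L^{2}$)
$\left(F{\left(3 \right)} q 3\right)^{2} = \left(16 \cdot 3^{2} \cdot 5 \cdot 3\right)^{2} = \left(16 \cdot 9 \cdot 5 \cdot 3\right)^{2} = \left(144 \cdot 5 \cdot 3\right)^{2} = \left(720 \cdot 3\right)^{2} = 2160^{2} = 4665600$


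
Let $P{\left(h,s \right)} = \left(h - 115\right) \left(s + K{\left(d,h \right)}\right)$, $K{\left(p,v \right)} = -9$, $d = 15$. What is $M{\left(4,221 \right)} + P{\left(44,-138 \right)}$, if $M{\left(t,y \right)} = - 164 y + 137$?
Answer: $-25670$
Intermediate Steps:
$M{\left(t,y \right)} = 137 - 164 y$
$P{\left(h,s \right)} = \left(-115 + h\right) \left(-9 + s\right)$ ($P{\left(h,s \right)} = \left(h - 115\right) \left(s - 9\right) = \left(-115 + h\right) \left(-9 + s\right)$)
$M{\left(4,221 \right)} + P{\left(44,-138 \right)} = \left(137 - 36244\right) + \left(1035 - -15870 - 396 + 44 \left(-138\right)\right) = \left(137 - 36244\right) + \left(1035 + 15870 - 396 - 6072\right) = -36107 + 10437 = -25670$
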